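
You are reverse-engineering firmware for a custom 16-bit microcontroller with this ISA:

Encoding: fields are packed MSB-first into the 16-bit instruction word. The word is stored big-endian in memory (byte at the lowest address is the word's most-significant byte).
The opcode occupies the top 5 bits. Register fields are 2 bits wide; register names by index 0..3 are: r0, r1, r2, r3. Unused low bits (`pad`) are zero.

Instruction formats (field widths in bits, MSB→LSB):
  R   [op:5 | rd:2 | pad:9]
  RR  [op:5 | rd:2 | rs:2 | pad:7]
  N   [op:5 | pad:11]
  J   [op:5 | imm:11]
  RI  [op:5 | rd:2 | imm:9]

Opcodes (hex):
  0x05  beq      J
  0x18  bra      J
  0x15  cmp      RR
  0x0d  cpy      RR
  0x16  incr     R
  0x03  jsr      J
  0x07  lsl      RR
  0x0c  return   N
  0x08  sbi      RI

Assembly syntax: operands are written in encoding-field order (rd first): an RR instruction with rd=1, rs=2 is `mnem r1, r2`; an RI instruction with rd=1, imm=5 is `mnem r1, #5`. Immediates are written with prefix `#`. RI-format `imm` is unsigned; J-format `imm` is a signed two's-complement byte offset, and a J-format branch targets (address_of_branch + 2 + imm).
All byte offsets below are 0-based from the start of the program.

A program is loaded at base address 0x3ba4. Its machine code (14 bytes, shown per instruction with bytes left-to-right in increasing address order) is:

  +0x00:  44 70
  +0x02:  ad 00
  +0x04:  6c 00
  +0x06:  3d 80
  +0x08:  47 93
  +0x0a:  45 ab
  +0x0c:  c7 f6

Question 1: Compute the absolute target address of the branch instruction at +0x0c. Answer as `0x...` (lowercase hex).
0x3ba8

+0x0c: c7 f6 ⇒ word 0xc7f6 (big)
  opcode bits[15:11]=0x18: bra/J
  imm@[10:0]=0x7f6 (s11→-10) ⇒ #-10
  target = base 0x3ba4 + off 0x0c + 2 + imm -10 = 0x3ba8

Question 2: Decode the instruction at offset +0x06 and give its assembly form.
+0x06: 3d 80 ⇒ word 0x3d80 (big)
  top 5b → 0x7 → lsl [RR]
  rd: (w>>9)&0x3=0x2 → r2
  rs: (w>>7)&0x3=0x3 → r3

lsl r2, r3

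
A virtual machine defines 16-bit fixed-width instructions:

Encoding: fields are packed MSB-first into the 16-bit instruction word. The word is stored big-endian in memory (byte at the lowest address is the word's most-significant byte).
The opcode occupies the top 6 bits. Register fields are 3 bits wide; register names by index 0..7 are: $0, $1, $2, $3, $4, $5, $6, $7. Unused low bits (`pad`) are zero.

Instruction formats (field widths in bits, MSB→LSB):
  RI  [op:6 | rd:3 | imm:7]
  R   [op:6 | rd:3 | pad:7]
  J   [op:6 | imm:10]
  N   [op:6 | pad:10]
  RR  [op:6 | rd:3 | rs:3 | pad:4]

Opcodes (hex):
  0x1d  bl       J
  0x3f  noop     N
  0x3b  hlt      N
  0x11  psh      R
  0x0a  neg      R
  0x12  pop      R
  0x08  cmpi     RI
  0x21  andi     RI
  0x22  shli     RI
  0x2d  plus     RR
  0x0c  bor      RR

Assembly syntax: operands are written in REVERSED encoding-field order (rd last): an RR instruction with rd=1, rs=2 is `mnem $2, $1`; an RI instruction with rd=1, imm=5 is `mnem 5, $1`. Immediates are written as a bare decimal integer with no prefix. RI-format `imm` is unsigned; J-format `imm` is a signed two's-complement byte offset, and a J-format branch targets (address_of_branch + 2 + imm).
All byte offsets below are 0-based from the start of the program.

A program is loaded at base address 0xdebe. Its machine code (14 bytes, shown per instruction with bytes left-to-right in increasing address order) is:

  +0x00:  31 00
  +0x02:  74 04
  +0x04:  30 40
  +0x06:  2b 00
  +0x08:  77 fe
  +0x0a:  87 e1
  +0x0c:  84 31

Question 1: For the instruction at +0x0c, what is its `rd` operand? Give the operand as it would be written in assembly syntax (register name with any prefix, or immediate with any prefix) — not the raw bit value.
[0c] 84 31 → 0x8431
  opcode bits[15:10]=0x21: andi/RI
  [9:7] rd=0 = $0
  [6:0] imm=49 = 49

$0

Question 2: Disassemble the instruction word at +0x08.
bl -2

[08] 77 fe → 0x77fe
  op=0x77fe>>10=0x1d ⇒ bl (J)
  imm: (w>>0)&0x3ff=0x3fe (s10→-2) → -2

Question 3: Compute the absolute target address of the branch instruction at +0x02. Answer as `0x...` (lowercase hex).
[02] 74 04 → 0x7404
  op=0x7404>>10=0x1d ⇒ bl (J)
  imm: (w>>0)&0x3ff=0x4 → 4
  target = base 0xdebe + off 0x02 + 2 + imm 4 = 0xdec6

0xdec6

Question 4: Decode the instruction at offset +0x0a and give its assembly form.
andi 97, $7

[0a] 87 e1 → 0x87e1
  op=0x87e1>>10=0x21 ⇒ andi (RI)
  rd@[9:7]=0x7 ⇒ $7
  imm@[6:0]=0x61 ⇒ 97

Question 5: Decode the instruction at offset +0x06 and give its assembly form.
neg $6

[06] 2b 00 → 0x2b00
  opcode bits[15:10]=0xa: neg/R
  [9:7] rd=6 = $6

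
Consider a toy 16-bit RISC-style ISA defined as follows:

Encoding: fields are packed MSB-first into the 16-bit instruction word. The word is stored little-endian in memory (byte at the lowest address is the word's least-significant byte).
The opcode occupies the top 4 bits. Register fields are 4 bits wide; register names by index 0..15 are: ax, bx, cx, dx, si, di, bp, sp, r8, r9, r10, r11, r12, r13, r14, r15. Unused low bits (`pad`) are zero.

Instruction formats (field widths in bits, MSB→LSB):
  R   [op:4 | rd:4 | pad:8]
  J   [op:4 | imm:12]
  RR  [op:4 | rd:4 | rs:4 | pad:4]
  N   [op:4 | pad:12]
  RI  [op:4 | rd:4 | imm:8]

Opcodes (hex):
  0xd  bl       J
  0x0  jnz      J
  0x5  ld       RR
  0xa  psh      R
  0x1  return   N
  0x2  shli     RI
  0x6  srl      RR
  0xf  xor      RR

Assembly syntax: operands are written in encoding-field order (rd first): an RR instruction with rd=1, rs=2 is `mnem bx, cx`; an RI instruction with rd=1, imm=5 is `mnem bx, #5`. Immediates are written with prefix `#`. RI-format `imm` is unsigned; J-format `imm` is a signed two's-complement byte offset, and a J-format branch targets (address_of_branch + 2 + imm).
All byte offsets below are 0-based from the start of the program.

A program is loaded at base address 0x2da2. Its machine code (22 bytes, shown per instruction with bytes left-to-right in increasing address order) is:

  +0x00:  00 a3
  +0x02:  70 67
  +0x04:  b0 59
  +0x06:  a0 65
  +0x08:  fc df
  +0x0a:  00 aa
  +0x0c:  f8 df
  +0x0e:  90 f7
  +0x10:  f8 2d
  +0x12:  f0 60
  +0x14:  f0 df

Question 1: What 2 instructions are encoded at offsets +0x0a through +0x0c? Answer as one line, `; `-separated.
@+0a  little-endian(00 aa) = 0xaa00
  op=0xaa00>>12=0xa ⇒ psh (R)
  rd@[11:8]=0xa ⇒ r10
@+0c  little-endian(f8 df) = 0xdff8
  op=0xdff8>>12=0xd ⇒ bl (J)
  imm@[11:0]=0xff8 (s12→-8) ⇒ #-8

psh r10; bl #-8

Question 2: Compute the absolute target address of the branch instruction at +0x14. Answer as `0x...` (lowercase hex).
0x2da8

@+14  little-endian(f0 df) = 0xdff0
  op=0xdff0>>12=0xd ⇒ bl (J)
  [11:0] imm=4080 (s12→-16) = #-16
  target = base 0x2da2 + off 0x14 + 2 + imm -16 = 0x2da8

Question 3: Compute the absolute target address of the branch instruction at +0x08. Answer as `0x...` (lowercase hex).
+0x08: fc df ⇒ word 0xdffc (little)
  top 4b → 0xd → bl [J]
  imm@[11:0]=0xffc (s12→-4) ⇒ #-4
  target = base 0x2da2 + off 0x08 + 2 + imm -4 = 0x2da8

0x2da8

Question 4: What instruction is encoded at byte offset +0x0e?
xor sp, r9

+0x0e: 90 f7 ⇒ word 0xf790 (little)
  opcode bits[15:12]=0xf: xor/RR
  rd: (w>>8)&0xf=0x7 → sp
  rs: (w>>4)&0xf=0x9 → r9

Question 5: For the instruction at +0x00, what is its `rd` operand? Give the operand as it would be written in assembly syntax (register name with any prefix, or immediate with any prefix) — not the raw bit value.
[00] 00 a3 → 0xa300
  top 4b → 0xa → psh [R]
  [11:8] rd=3 = dx

dx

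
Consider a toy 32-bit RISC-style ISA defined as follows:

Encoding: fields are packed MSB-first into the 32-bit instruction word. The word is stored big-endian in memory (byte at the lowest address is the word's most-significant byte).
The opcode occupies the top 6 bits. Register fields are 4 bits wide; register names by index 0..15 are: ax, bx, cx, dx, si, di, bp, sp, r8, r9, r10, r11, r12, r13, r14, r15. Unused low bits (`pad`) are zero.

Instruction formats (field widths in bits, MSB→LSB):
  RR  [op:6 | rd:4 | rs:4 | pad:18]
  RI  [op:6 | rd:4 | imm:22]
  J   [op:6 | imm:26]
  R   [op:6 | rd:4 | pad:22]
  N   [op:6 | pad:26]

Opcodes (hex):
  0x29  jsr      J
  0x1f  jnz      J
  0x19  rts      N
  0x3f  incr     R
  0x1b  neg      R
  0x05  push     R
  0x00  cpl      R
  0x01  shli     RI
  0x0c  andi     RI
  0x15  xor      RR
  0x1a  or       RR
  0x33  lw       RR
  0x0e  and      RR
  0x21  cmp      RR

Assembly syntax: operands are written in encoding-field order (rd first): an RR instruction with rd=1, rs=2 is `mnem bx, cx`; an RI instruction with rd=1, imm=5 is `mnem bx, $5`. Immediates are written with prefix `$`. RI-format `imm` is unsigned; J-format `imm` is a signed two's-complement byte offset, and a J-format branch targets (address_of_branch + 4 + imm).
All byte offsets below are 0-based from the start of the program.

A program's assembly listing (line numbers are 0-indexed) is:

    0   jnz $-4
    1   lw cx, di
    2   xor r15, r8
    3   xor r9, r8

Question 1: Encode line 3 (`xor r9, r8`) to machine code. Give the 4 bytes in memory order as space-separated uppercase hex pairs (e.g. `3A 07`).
56 60 00 00

L3: xor op=0x15:6|rd=9:4|rs=8:4|pad=0:18 ⇒ 0x56600000 ⇒ big 56 60 00 00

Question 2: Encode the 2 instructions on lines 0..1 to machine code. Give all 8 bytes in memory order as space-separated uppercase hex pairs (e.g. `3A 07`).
7F FF FF FC CC 94 00 00

line 0 (jnz): pack op=0x1f:6|imm=-4:26 = 0x7ffffffc; big→ 7f ff ff fc
line 1 (lw): pack op=0x33:6|rd=2:4|rs=5:4|pad=0:18 = 0xcc940000; big→ cc 94 00 00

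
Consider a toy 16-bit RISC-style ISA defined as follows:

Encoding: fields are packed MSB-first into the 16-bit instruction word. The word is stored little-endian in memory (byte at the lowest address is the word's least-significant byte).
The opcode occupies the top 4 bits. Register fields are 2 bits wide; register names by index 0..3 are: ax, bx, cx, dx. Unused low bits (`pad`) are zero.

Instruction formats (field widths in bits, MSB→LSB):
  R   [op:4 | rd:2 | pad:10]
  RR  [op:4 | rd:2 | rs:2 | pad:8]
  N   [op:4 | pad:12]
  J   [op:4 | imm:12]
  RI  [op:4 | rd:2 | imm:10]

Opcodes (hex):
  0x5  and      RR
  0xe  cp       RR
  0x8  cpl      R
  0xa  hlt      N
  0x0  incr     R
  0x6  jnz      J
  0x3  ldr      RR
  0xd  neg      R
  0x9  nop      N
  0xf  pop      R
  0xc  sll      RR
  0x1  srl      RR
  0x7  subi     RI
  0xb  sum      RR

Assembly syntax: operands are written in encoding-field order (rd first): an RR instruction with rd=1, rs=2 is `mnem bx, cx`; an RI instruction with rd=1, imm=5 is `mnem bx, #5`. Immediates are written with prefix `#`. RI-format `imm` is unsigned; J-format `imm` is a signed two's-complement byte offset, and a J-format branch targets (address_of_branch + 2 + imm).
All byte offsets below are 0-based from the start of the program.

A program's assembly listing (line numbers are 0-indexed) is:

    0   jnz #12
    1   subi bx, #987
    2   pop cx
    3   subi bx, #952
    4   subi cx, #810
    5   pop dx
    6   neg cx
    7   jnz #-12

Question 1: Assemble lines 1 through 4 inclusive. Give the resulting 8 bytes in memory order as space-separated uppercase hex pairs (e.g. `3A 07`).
DB 77 00 F8 B8 77 2A 7B

L1: subi op=0x7:4|rd=1:2|imm=987:10 ⇒ 0x77db ⇒ little db 77
L2: pop op=0xf:4|rd=2:2|pad=0:10 ⇒ 0xf800 ⇒ little 00 f8
L3: subi op=0x7:4|rd=1:2|imm=952:10 ⇒ 0x77b8 ⇒ little b8 77
L4: subi op=0x7:4|rd=2:2|imm=810:10 ⇒ 0x7b2a ⇒ little 2a 7b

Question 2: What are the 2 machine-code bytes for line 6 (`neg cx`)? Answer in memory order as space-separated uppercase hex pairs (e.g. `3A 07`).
00 D8

line 6 (neg): pack op=0xd:4|rd=2:2|pad=0:10 = 0xd800; little→ 00 d8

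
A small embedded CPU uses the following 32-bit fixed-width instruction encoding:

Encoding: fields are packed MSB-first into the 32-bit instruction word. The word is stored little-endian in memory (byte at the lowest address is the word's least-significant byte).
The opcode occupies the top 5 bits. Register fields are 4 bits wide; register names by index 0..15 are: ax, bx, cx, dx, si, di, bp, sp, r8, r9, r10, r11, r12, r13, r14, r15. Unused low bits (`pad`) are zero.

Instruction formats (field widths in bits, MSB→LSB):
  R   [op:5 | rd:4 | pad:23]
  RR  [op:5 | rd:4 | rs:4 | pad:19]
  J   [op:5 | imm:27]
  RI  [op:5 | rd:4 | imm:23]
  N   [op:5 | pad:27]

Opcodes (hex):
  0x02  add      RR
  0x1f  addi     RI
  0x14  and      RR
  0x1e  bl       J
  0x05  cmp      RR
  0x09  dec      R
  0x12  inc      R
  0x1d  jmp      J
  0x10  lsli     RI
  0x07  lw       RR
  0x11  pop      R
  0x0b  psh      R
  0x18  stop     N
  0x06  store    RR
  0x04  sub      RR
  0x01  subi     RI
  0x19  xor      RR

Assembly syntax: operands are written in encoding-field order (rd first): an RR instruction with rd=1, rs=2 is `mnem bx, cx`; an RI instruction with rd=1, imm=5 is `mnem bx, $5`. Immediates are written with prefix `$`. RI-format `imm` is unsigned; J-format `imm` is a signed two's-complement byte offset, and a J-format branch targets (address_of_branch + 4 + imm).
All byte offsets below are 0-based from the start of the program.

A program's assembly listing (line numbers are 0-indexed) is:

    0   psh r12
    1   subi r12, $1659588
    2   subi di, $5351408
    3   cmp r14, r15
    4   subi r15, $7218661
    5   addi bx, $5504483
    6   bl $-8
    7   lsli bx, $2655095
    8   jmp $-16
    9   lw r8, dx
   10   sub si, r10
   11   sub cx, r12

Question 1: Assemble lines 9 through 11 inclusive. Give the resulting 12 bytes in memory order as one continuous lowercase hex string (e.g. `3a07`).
0000183c0000502200006021

line 9 (lw): pack op=0x7:5|rd=8:4|rs=3:4|pad=0:19 = 0x3c180000; little→ 00 00 18 3c
line 10 (sub): pack op=0x4:5|rd=4:4|rs=10:4|pad=0:19 = 0x22500000; little→ 00 00 50 22
line 11 (sub): pack op=0x4:5|rd=2:4|rs=12:4|pad=0:19 = 0x21600000; little→ 00 00 60 21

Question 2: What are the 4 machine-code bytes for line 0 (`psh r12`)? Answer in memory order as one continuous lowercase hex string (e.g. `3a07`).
0000005e

L0: psh op=0xb:5|rd=12:4|pad=0:23 ⇒ 0x5e000000 ⇒ little 00 00 00 5e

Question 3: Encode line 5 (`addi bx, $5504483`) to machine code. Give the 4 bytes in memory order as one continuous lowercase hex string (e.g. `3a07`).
e3fdd3f8

L5: addi op=0x1f:5|rd=1:4|imm=5504483:23 ⇒ 0xf8d3fde3 ⇒ little e3 fd d3 f8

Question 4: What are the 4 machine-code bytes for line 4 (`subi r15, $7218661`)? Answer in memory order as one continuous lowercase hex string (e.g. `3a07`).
line 4 (subi): pack op=0x1:5|rd=15:4|imm=7218661:23 = 0x0fee25e5; little→ e5 25 ee 0f

e525ee0f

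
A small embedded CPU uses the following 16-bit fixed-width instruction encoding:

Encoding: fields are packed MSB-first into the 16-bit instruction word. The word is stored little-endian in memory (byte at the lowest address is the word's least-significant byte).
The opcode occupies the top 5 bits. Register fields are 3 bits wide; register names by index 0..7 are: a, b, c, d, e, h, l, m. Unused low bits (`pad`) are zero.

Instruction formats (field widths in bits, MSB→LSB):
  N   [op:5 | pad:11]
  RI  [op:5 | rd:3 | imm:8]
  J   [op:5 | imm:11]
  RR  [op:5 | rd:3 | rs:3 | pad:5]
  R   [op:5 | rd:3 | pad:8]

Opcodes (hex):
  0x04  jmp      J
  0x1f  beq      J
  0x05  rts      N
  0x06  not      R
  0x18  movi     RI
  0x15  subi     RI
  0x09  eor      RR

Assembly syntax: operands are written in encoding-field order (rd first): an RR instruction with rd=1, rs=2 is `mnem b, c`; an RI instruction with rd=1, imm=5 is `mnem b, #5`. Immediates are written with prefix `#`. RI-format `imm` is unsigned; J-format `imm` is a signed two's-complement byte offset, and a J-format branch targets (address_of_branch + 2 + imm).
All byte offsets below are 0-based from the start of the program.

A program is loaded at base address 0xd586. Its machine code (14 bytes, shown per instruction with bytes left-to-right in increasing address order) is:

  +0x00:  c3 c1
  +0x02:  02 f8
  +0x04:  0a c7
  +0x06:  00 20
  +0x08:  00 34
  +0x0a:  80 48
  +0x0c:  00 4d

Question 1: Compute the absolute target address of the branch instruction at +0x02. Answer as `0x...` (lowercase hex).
0xd58c

off 0x02: read 02 f8 as little → 0xf802
  op=0xf802>>11=0x1f ⇒ beq (J)
  imm: (w>>0)&0x7ff=0x2 → #2
  target = base 0xd586 + off 0x02 + 2 + imm 2 = 0xd58c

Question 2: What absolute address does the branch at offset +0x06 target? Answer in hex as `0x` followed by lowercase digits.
0xd58e

off 0x06: read 00 20 as little → 0x2000
  op=0x2000>>11=0x4 ⇒ jmp (J)
  imm: (w>>0)&0x7ff=0x0 → #0
  target = base 0xd586 + off 0x06 + 2 + imm 0 = 0xd58e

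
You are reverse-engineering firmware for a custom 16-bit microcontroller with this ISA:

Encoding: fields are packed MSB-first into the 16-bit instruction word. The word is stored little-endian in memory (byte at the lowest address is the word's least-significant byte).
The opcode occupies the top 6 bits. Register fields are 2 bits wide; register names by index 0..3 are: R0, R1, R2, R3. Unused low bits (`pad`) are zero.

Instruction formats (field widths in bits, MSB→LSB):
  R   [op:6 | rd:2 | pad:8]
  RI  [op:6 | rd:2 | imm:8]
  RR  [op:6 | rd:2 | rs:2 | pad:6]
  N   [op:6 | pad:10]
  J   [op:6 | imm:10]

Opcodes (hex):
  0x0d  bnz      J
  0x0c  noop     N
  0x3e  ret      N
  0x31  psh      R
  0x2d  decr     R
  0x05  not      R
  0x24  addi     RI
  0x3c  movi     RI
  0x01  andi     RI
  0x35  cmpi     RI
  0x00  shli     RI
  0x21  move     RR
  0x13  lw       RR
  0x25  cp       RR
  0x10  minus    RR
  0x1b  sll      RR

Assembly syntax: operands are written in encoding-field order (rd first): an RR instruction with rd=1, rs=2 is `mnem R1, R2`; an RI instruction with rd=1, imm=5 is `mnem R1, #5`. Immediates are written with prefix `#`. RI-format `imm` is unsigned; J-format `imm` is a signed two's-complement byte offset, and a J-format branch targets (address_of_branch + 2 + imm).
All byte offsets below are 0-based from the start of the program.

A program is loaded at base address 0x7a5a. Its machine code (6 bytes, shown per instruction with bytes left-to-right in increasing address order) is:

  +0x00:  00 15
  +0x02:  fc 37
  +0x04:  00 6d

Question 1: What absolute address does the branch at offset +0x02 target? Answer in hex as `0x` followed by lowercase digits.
0x7a5a

off 0x02: read fc 37 as little → 0x37fc
  top 6b → 0xd → bnz [J]
  [9:0] imm=1020 (s10→-4) = #-4
  target = base 0x7a5a + off 0x02 + 2 + imm -4 = 0x7a5a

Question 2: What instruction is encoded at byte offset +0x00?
[00] 00 15 → 0x1500
  opcode bits[15:10]=0x5: not/R
  rd: (w>>8)&0x3=0x1 → R1

not R1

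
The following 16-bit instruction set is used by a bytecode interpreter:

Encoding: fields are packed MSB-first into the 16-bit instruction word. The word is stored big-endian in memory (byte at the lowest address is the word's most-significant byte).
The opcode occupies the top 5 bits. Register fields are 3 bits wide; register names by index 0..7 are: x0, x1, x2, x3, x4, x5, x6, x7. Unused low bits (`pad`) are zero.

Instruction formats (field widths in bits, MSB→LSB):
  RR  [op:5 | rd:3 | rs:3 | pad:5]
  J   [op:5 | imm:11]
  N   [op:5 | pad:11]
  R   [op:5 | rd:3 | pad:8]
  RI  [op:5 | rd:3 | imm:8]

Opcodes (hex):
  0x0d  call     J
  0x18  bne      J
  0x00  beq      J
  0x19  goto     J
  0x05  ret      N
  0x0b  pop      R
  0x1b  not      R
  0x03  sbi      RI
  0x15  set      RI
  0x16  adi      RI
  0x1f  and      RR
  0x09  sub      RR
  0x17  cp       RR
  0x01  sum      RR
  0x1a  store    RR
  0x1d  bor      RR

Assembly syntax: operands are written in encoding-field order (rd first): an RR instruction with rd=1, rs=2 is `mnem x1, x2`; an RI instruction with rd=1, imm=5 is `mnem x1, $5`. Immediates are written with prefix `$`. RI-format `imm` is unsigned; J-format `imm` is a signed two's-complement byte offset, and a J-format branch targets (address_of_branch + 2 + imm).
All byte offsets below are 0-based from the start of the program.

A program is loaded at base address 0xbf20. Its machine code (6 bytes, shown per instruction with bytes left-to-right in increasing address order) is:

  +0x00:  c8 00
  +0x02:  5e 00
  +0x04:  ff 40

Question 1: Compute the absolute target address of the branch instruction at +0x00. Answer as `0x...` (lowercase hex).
+0x00: c8 00 ⇒ word 0xc800 (big)
  op=0xc800>>11=0x19 ⇒ goto (J)
  imm@[10:0]=0x0 ⇒ $0
  target = base 0xbf20 + off 0x00 + 2 + imm 0 = 0xbf22

0xbf22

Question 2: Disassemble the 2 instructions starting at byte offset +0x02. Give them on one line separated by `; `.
@+02  big-endian(5e 00) = 0x5e00
  top 5b → 0xb → pop [R]
  [10:8] rd=6 = x6
@+04  big-endian(ff 40) = 0xff40
  top 5b → 0x1f → and [RR]
  [10:8] rd=7 = x7
  [7:5] rs=2 = x2

pop x6; and x7, x2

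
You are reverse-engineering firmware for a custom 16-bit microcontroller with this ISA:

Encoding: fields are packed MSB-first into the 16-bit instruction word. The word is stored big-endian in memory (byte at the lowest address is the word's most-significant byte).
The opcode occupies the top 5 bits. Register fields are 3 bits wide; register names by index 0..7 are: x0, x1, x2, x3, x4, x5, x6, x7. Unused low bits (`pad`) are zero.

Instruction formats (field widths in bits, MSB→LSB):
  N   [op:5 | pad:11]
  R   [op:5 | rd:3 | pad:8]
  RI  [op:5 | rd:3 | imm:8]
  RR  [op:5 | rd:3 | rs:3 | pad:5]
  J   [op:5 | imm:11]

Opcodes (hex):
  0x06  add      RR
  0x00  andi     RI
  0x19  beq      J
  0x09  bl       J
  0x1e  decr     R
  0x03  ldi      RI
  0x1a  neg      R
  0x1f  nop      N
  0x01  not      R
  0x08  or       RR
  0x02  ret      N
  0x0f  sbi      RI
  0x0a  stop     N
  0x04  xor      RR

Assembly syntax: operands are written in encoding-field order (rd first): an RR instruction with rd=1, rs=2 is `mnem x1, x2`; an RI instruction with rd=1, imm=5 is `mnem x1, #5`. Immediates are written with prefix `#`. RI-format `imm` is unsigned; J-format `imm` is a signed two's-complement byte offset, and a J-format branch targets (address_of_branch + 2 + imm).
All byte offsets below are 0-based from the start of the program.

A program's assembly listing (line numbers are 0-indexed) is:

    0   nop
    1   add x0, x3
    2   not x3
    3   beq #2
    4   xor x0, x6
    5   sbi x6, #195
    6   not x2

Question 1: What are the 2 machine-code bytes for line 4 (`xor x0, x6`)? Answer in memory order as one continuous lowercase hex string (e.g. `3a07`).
20c0

L4: xor op=0x4:5|rd=0:3|rs=6:3|pad=0:5 ⇒ 0x20c0 ⇒ big 20 c0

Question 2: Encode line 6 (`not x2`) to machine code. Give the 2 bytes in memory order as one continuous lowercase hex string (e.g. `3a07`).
line 6 (not): pack op=0x1:5|rd=2:3|pad=0:8 = 0x0a00; big→ 0a 00

0a00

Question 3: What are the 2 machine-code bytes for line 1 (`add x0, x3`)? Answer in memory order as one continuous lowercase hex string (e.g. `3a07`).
3060

line 1 (add): pack op=0x6:5|rd=0:3|rs=3:3|pad=0:5 = 0x3060; big→ 30 60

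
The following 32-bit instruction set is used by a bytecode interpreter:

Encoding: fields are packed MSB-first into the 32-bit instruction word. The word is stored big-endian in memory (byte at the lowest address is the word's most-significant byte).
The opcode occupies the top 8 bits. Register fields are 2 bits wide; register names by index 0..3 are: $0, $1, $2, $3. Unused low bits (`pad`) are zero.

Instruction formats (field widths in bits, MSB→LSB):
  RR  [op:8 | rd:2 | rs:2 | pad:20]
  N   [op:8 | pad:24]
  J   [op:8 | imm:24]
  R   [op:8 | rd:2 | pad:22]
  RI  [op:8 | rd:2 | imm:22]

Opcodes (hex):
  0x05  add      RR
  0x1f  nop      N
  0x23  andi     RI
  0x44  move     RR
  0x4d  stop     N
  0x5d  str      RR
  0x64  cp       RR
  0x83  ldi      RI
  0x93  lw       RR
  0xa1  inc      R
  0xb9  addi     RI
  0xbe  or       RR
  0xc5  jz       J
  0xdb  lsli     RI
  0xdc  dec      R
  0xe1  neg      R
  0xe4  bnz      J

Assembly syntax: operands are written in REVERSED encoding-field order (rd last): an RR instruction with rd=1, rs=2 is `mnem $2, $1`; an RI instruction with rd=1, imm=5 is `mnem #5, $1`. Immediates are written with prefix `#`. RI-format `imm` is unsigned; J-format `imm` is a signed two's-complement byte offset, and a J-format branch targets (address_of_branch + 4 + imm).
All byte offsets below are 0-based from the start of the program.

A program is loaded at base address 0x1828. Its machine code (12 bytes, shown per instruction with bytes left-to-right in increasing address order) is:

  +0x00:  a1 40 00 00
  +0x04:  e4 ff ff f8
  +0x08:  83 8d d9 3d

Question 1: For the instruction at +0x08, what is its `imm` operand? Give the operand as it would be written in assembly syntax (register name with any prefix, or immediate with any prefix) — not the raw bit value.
#907581

[08] 83 8d d9 3d → 0x838dd93d
  opcode bits[31:24]=0x83: ldi/RI
  rd: (w>>22)&0x3=0x2 → $2
  imm: (w>>0)&0x3fffff=0xdd93d → #907581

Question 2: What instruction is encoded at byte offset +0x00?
@+00  big-endian(a1 40 00 00) = 0xa1400000
  top 8b → 0xa1 → inc [R]
  rd: (w>>22)&0x3=0x1 → $1

inc $1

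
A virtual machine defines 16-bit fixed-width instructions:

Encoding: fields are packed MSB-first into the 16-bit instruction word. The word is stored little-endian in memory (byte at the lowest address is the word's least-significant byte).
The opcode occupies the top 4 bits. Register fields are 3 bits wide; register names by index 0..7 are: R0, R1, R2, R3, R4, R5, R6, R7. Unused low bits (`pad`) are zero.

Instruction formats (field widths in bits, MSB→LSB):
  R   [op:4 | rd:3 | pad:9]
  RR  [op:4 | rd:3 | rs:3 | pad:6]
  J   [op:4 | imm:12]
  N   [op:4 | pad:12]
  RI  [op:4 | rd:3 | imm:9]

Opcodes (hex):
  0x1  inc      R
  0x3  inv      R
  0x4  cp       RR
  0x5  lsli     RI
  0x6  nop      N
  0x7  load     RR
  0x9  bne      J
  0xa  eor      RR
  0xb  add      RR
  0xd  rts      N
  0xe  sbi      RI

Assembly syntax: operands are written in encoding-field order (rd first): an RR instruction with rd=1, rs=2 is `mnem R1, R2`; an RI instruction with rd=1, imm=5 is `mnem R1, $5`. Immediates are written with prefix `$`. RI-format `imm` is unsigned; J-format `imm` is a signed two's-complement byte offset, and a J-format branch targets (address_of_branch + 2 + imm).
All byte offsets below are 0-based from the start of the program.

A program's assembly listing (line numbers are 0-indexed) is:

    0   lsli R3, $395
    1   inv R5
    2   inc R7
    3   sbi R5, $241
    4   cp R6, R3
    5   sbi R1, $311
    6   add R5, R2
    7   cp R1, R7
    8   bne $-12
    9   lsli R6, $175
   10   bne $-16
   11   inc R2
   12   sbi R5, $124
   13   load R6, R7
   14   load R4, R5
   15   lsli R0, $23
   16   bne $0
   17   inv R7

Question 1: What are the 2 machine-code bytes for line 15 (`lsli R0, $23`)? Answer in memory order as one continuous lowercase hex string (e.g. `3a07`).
1750

line 15 (lsli): pack op=0x5:4|rd=0:3|imm=23:9 = 0x5017; little→ 17 50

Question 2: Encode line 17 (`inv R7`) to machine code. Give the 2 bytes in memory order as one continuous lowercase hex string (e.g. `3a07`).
L17: inv op=0x3:4|rd=7:3|pad=0:9 ⇒ 0x3e00 ⇒ little 00 3e

003e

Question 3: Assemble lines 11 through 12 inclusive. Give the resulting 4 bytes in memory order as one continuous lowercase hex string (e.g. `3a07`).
line 11 (inc): pack op=0x1:4|rd=2:3|pad=0:9 = 0x1400; little→ 00 14
line 12 (sbi): pack op=0xe:4|rd=5:3|imm=124:9 = 0xea7c; little→ 7c ea

00147cea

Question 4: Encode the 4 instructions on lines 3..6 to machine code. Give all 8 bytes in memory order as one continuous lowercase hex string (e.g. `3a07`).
L3: sbi op=0xe:4|rd=5:3|imm=241:9 ⇒ 0xeaf1 ⇒ little f1 ea
L4: cp op=0x4:4|rd=6:3|rs=3:3|pad=0:6 ⇒ 0x4cc0 ⇒ little c0 4c
L5: sbi op=0xe:4|rd=1:3|imm=311:9 ⇒ 0xe337 ⇒ little 37 e3
L6: add op=0xb:4|rd=5:3|rs=2:3|pad=0:6 ⇒ 0xba80 ⇒ little 80 ba

f1eac04c37e380ba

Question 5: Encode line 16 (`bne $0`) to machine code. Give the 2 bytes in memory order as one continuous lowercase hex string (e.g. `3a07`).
16. bne fields op=0x9:4|imm=0:12 → word 9000h → 00 90

0090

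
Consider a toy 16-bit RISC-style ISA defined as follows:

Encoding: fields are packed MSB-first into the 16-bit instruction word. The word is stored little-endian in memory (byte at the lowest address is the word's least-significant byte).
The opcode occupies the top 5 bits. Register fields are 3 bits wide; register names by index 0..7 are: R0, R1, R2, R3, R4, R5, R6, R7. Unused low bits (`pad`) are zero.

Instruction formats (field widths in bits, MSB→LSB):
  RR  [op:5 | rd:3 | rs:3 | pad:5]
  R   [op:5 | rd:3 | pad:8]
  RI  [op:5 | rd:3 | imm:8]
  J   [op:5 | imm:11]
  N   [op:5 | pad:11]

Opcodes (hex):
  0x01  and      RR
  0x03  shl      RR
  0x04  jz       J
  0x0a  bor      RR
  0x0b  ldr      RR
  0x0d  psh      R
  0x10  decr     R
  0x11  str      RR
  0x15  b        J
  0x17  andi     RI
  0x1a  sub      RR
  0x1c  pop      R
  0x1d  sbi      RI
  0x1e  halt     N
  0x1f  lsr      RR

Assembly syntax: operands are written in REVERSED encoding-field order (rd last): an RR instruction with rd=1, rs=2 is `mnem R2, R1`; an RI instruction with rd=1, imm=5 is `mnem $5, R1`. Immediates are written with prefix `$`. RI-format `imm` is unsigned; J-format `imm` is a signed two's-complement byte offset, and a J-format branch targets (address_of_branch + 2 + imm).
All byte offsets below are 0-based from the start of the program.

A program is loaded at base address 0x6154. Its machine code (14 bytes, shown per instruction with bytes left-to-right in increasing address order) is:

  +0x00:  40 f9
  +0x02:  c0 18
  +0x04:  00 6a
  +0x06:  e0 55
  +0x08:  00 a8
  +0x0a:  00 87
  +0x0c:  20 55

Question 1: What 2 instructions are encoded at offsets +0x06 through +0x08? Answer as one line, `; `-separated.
+0x06: e0 55 ⇒ word 0x55e0 (little)
  op=0x55e0>>11=0xa ⇒ bor (RR)
  rd: (w>>8)&0x7=0x5 → R5
  rs: (w>>5)&0x7=0x7 → R7
+0x08: 00 a8 ⇒ word 0xa800 (little)
  op=0xa800>>11=0x15 ⇒ b (J)
  imm: (w>>0)&0x7ff=0x0 → $0

bor R7, R5; b $0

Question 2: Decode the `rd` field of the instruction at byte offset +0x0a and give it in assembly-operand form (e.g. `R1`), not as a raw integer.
off 0x0a: read 00 87 as little → 0x8700
  top 5b → 0x10 → decr [R]
  rd: (w>>8)&0x7=0x7 → R7

R7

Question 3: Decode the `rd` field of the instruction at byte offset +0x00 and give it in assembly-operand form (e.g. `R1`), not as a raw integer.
off 0x00: read 40 f9 as little → 0xf940
  opcode bits[15:11]=0x1f: lsr/RR
  [10:8] rd=1 = R1
  [7:5] rs=2 = R2

R1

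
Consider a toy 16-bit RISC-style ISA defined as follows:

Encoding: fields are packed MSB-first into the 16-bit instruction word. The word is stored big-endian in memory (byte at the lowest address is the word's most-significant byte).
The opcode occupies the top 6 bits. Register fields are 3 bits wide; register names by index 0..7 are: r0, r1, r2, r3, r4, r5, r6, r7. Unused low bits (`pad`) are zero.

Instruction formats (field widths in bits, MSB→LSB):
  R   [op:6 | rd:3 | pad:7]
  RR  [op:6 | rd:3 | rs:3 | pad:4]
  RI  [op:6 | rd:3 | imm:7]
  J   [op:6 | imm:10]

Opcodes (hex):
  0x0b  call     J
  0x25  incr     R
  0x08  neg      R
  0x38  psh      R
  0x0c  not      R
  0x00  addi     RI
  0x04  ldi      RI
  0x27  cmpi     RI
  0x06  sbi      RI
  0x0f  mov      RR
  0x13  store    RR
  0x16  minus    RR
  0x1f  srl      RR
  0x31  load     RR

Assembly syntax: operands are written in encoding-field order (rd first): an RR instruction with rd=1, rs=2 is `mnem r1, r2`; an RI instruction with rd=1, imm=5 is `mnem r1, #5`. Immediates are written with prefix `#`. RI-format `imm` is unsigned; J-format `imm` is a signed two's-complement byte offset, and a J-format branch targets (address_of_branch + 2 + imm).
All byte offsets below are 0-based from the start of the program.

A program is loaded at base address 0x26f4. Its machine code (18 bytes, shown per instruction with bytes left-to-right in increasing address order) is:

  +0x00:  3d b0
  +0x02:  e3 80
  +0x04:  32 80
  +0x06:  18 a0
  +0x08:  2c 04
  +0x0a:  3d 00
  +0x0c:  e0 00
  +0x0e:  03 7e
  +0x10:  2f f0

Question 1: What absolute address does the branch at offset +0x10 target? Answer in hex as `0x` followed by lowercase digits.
off 0x10: read 2f f0 as big → 0x2ff0
  op=0x2ff0>>10=0xb ⇒ call (J)
  imm: (w>>0)&0x3ff=0x3f0 (s10→-16) → #-16
  target = base 0x26f4 + off 0x10 + 2 + imm -16 = 0x26f6

0x26f6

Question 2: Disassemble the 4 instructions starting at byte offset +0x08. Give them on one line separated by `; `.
@+08  big-endian(2c 04) = 0x2c04
  opcode bits[15:10]=0xb: call/J
  imm@[9:0]=0x4 ⇒ #4
@+0a  big-endian(3d 00) = 0x3d00
  opcode bits[15:10]=0xf: mov/RR
  rd@[9:7]=0x2 ⇒ r2
  rs@[6:4]=0x0 ⇒ r0
@+0c  big-endian(e0 00) = 0xe000
  opcode bits[15:10]=0x38: psh/R
  rd@[9:7]=0x0 ⇒ r0
@+0e  big-endian(03 7e) = 0x037e
  opcode bits[15:10]=0x0: addi/RI
  rd@[9:7]=0x6 ⇒ r6
  imm@[6:0]=0x7e ⇒ #126

call #4; mov r2, r0; psh r0; addi r6, #126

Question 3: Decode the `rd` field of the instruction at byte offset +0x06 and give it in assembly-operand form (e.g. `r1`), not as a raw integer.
+0x06: 18 a0 ⇒ word 0x18a0 (big)
  op=0x18a0>>10=0x6 ⇒ sbi (RI)
  [9:7] rd=1 = r1
  [6:0] imm=32 = #32

r1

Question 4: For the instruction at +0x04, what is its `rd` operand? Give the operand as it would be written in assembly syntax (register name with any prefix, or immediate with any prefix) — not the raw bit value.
@+04  big-endian(32 80) = 0x3280
  top 6b → 0xc → not [R]
  rd: (w>>7)&0x7=0x5 → r5

r5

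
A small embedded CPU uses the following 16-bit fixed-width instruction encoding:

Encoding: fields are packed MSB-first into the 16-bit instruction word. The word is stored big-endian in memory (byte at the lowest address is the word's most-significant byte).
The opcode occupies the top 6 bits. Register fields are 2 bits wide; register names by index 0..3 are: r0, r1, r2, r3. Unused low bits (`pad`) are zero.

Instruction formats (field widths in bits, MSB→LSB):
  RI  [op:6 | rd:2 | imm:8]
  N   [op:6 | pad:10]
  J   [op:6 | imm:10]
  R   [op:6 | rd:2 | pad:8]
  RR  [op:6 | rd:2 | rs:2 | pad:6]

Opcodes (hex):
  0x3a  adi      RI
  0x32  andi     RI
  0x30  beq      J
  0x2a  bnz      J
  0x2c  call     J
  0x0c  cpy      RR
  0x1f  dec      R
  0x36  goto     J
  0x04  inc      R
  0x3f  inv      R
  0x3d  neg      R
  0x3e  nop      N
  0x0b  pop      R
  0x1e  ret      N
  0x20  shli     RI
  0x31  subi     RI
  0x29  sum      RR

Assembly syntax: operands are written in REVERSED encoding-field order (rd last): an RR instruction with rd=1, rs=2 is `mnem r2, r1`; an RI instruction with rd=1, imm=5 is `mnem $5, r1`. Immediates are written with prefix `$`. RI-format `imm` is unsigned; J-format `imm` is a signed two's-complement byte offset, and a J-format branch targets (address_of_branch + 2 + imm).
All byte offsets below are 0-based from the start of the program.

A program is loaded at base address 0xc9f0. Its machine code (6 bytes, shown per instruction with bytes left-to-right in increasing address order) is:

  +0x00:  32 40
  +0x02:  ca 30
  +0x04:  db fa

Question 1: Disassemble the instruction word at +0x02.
andi $48, r2

[02] ca 30 → 0xca30
  op=0xca30>>10=0x32 ⇒ andi (RI)
  [9:8] rd=2 = r2
  [7:0] imm=48 = $48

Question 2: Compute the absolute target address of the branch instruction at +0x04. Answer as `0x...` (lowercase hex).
@+04  big-endian(db fa) = 0xdbfa
  opcode bits[15:10]=0x36: goto/J
  imm@[9:0]=0x3fa (s10→-6) ⇒ $-6
  target = base 0xc9f0 + off 0x04 + 2 + imm -6 = 0xc9f0

0xc9f0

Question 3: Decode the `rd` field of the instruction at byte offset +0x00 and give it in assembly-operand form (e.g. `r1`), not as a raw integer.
r2

@+00  big-endian(32 40) = 0x3240
  top 6b → 0xc → cpy [RR]
  [9:8] rd=2 = r2
  [7:6] rs=1 = r1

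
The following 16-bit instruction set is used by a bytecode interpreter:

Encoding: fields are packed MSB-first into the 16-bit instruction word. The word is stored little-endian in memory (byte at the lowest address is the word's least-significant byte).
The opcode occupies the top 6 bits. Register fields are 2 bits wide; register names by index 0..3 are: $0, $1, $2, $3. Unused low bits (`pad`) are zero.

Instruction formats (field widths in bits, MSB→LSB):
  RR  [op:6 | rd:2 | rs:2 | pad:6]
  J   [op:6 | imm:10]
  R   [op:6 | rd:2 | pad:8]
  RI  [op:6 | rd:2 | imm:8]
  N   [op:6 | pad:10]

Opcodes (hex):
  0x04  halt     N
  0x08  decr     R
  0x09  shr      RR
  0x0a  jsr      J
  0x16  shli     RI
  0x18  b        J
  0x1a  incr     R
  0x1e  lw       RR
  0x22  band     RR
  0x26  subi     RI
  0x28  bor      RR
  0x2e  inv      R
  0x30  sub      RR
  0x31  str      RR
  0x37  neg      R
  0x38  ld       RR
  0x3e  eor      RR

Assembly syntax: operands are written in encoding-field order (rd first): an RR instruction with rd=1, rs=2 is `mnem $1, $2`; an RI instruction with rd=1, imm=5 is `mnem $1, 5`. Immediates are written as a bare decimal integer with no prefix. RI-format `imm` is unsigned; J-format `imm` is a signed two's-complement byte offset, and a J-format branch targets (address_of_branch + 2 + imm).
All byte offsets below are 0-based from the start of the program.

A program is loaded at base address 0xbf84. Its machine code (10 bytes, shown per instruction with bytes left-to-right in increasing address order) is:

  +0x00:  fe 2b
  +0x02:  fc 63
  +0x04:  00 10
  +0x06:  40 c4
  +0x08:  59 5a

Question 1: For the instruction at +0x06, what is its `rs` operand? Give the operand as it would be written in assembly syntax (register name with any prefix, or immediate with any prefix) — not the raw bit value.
$1

+0x06: 40 c4 ⇒ word 0xc440 (little)
  top 6b → 0x31 → str [RR]
  [9:8] rd=0 = $0
  [7:6] rs=1 = $1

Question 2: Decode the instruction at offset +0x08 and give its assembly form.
[08] 59 5a → 0x5a59
  op=0x5a59>>10=0x16 ⇒ shli (RI)
  rd: (w>>8)&0x3=0x2 → $2
  imm: (w>>0)&0xff=0x59 → 89

shli $2, 89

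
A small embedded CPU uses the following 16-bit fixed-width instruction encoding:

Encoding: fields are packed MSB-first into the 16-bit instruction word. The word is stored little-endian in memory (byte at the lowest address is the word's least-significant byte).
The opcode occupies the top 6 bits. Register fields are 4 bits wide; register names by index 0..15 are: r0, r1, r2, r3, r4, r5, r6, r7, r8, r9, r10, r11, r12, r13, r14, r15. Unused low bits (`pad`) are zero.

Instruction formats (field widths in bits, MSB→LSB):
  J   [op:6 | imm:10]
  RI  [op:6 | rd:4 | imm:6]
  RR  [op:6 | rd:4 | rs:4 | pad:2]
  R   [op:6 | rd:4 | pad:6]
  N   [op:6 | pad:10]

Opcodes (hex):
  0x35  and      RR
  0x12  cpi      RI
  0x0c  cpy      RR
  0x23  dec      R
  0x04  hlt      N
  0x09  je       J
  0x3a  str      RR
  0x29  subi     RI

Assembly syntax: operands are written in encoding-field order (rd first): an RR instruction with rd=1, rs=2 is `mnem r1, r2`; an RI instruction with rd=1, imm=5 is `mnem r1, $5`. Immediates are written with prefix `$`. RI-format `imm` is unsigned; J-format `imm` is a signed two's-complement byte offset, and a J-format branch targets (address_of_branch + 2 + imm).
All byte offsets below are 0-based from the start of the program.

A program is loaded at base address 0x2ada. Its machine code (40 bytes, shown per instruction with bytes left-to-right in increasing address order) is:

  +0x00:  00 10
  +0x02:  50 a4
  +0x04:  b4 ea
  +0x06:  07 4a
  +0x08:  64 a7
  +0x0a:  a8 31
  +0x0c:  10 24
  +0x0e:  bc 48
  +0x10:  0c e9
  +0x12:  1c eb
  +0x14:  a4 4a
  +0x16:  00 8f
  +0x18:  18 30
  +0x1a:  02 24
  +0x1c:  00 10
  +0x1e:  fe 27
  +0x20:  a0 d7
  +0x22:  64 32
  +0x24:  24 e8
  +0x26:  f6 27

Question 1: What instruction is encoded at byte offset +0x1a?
je $2

+0x1a: 02 24 ⇒ word 0x2402 (little)
  top 6b → 0x9 → je [J]
  [9:0] imm=2 = $2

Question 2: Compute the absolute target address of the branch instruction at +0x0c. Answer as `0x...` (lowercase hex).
[0c] 10 24 → 0x2410
  op=0x2410>>10=0x9 ⇒ je (J)
  imm: (w>>0)&0x3ff=0x10 → $16
  target = base 0x2ada + off 0x0c + 2 + imm 16 = 0x2af8

0x2af8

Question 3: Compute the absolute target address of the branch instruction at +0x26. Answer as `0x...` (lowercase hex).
0x2af8

+0x26: f6 27 ⇒ word 0x27f6 (little)
  opcode bits[15:10]=0x9: je/J
  imm@[9:0]=0x3f6 (s10→-10) ⇒ $-10
  target = base 0x2ada + off 0x26 + 2 + imm -10 = 0x2af8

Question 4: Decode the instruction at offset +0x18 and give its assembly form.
off 0x18: read 18 30 as little → 0x3018
  op=0x3018>>10=0xc ⇒ cpy (RR)
  rd@[9:6]=0x0 ⇒ r0
  rs@[5:2]=0x6 ⇒ r6

cpy r0, r6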